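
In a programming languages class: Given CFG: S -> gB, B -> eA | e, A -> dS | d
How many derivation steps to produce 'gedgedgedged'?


Grammar: S -> gB, B -> eA | e, A -> dS | d
Deriving 'gedgedgedged':
Step 1: S -> gB => gB
Step 2: B -> eA => geA
Step 3: A -> dS => gedS
Step 4: S -> gB => gedgB
Step 5: B -> eA => gedgeA
Step 6: A -> dS => gedgedS
Step 7: S -> gB => gedgedgB
Step 8: B -> eA => gedgedgeA
Step 9: A -> dS => gedgedgedS
Step 10: S -> gB => gedgedgedgB
Step 11: B -> eA => gedgedgedgeA
Step 12: A -> d => gedgedgedged
Total derivation steps: 12

12


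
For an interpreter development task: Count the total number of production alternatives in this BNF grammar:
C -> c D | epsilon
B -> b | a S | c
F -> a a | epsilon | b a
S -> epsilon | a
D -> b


Counting alternatives per rule:
  C: 2 alternative(s)
  B: 3 alternative(s)
  F: 3 alternative(s)
  S: 2 alternative(s)
  D: 1 alternative(s)
Sum: 2 + 3 + 3 + 2 + 1 = 11

11


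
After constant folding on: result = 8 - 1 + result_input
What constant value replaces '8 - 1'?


Identifying constant sub-expression:
  Original: result = 8 - 1 + result_input
  8 and 1 are both compile-time constants
  Evaluating: 8 - 1 = 7
  After folding: result = 7 + result_input

7


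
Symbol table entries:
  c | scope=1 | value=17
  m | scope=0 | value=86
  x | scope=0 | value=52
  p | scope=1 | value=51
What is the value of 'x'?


Searching symbol table for 'x':
  c | scope=1 | value=17
  m | scope=0 | value=86
  x | scope=0 | value=52 <- MATCH
  p | scope=1 | value=51
Found 'x' at scope 0 with value 52

52


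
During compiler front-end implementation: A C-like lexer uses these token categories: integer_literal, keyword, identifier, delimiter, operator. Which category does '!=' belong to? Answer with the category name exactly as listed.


Token: '!='
Checking categories:
  identifier: no
  integer_literal: no
  operator: YES
  keyword: no
  delimiter: no
Category: operator

operator


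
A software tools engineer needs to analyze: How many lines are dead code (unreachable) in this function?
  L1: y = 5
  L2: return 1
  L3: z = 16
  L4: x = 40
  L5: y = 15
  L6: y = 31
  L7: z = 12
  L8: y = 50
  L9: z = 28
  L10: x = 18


Analyzing control flow:
  L1: reachable (before return)
  L2: reachable (return statement)
  L3: DEAD (after return at L2)
  L4: DEAD (after return at L2)
  L5: DEAD (after return at L2)
  L6: DEAD (after return at L2)
  L7: DEAD (after return at L2)
  L8: DEAD (after return at L2)
  L9: DEAD (after return at L2)
  L10: DEAD (after return at L2)
Return at L2, total lines = 10
Dead lines: L3 through L10
Count: 8

8


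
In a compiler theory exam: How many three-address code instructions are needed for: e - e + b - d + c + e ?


Expression: e - e + b - d + c + e
Generating three-address code (respecting * over +/- precedence):
  Instruction 1: t1 = e - e
  Instruction 2: t2 = t1 + b
  Instruction 3: t3 = t2 - d
  Instruction 4: t4 = t3 + c
  Instruction 5: t5 = t4 + e
Total instructions: 5

5


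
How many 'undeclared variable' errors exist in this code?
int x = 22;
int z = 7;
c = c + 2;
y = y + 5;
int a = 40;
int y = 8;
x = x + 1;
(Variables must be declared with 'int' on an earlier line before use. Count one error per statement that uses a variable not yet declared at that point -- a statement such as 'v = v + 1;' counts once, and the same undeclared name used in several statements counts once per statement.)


Scanning code line by line:
  Line 1: declare 'x' -> declared = ['x']
  Line 2: declare 'z' -> declared = ['x', 'z']
  Line 3: use 'c' -> ERROR (undeclared)
  Line 4: use 'y' -> ERROR (undeclared)
  Line 5: declare 'a' -> declared = ['a', 'x', 'z']
  Line 6: declare 'y' -> declared = ['a', 'x', 'y', 'z']
  Line 7: use 'x' -> OK (declared)
Total undeclared variable errors: 2

2


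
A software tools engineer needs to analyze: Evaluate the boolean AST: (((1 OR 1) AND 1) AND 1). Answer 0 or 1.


Step 1: Evaluate inner node
  1 OR 1 = 1
Step 2: Evaluate next node
  1 AND 1 = 1
Step 3: Evaluate root node
  1 AND 1 = 1

1


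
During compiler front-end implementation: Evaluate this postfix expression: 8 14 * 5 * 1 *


Processing tokens left to right:
Push 8, Push 14
Pop 8 and 14, compute 8 * 14 = 112, push 112
Push 5
Pop 112 and 5, compute 112 * 5 = 560, push 560
Push 1
Pop 560 and 1, compute 560 * 1 = 560, push 560
Stack result: 560

560


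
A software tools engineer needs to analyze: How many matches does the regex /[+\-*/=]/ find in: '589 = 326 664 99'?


Pattern: /[+\-*/=]/ (operators)
Input: '589 = 326 664 99'
Scanning for matches:
  Match 1: '='
Total matches: 1

1


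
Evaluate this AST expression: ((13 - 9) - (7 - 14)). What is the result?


Expression: ((13 - 9) - (7 - 14))
Evaluating step by step:
  13 - 9 = 4
  7 - 14 = -7
  4 - -7 = 11
Result: 11

11


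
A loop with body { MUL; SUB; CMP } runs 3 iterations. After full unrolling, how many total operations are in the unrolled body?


Loop body operations: MUL, SUB, CMP (3 ops per iteration)
Unrolling 3 iterations:
  Iteration 1: MUL, SUB, CMP (3 ops)
  Iteration 2: MUL, SUB, CMP (3 ops)
  Iteration 3: MUL, SUB, CMP (3 ops)
Total: 3 iterations * 3 ops/iter = 9 operations

9


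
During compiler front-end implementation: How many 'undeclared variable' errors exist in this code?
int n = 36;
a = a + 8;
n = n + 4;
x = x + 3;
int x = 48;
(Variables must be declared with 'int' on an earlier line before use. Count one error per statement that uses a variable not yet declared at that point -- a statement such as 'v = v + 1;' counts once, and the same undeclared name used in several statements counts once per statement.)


Scanning code line by line:
  Line 1: declare 'n' -> declared = ['n']
  Line 2: use 'a' -> ERROR (undeclared)
  Line 3: use 'n' -> OK (declared)
  Line 4: use 'x' -> ERROR (undeclared)
  Line 5: declare 'x' -> declared = ['n', 'x']
Total undeclared variable errors: 2

2


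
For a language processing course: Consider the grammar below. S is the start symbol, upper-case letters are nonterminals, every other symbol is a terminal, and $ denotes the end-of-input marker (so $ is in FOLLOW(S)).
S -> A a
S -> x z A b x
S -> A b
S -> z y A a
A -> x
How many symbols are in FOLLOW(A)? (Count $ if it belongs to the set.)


S is the start symbol and does not occur in any rule body, so FOLLOW(S) = {$}.
Examining every occurrence of A in a rule body:
  S -> A a : A is followed by terminal 'a' -> add 'a'
  S -> x z A b x : A is followed by terminal 'b' -> add 'b'
  S -> A b : A is followed by terminal 'b' -> add 'b' (already in the set)
  S -> z y A a : A is followed by terminal 'a' -> add 'a' (already in the set)
  A -> x : A does not occur in the body -> contributes nothing
FOLLOW(A) = {a, b}
Count: 2

2


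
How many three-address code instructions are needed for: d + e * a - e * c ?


Expression: d + e * a - e * c
Generating three-address code (respecting * over +/- precedence):
  Instruction 1: t1 = e * a
  Instruction 2: t2 = e * c
  Instruction 3: t3 = d + t1
  Instruction 4: t4 = t3 - t2
Total instructions: 4

4


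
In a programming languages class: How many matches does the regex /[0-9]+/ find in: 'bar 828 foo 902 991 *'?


Pattern: /[0-9]+/ (int literals)
Input: 'bar 828 foo 902 991 *'
Scanning for matches:
  Match 1: '828'
  Match 2: '902'
  Match 3: '991'
Total matches: 3

3


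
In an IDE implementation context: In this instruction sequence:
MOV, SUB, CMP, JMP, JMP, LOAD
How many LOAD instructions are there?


Scanning instruction sequence for LOAD:
  Position 1: MOV
  Position 2: SUB
  Position 3: CMP
  Position 4: JMP
  Position 5: JMP
  Position 6: LOAD <- MATCH
Matches at positions: [6]
Total LOAD count: 1

1


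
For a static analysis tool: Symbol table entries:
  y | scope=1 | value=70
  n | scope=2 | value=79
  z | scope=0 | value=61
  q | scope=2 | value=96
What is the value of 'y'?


Searching symbol table for 'y':
  y | scope=1 | value=70 <- MATCH
  n | scope=2 | value=79
  z | scope=0 | value=61
  q | scope=2 | value=96
Found 'y' at scope 1 with value 70

70


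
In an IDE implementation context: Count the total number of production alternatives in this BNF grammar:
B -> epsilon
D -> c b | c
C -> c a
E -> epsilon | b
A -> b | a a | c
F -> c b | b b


Counting alternatives per rule:
  B: 1 alternative(s)
  D: 2 alternative(s)
  C: 1 alternative(s)
  E: 2 alternative(s)
  A: 3 alternative(s)
  F: 2 alternative(s)
Sum: 1 + 2 + 1 + 2 + 3 + 2 = 11

11


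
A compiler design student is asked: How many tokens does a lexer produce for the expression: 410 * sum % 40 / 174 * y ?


Scanning '410 * sum % 40 / 174 * y'
Token 1: '410' -> integer_literal
Token 2: '*' -> operator
Token 3: 'sum' -> identifier
Token 4: '%' -> operator
Token 5: '40' -> integer_literal
Token 6: '/' -> operator
Token 7: '174' -> integer_literal
Token 8: '*' -> operator
Token 9: 'y' -> identifier
Total tokens: 9

9


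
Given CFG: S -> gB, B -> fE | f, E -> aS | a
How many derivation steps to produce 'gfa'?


Grammar: S -> gB, B -> fE | f, E -> aS | a
Deriving 'gfa':
Step 1: S -> gB => gB
Step 2: B -> fE => gfE
Step 3: E -> a => gfa
Total derivation steps: 3

3


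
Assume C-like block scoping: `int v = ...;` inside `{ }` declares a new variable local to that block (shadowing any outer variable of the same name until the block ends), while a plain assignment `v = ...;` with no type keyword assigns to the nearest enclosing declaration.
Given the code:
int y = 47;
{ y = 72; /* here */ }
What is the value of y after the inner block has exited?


Analyzing scoping rules:
Outer scope: declares y = 47
Inner block: 'y = 72;' has no type keyword, so it is an assignment to the outer y (no shadowing)
The assignment changed the outer variable itself, so the new value persists after the block -> 72
Result: 72

72


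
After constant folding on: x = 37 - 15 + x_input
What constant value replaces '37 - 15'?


Identifying constant sub-expression:
  Original: x = 37 - 15 + x_input
  37 and 15 are both compile-time constants
  Evaluating: 37 - 15 = 22
  After folding: x = 22 + x_input

22


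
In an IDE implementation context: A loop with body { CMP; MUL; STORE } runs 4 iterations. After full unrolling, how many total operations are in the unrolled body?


Loop body operations: CMP, MUL, STORE (3 ops per iteration)
Unrolling 4 iterations:
  Iteration 1: CMP, MUL, STORE (3 ops)
  Iteration 2: CMP, MUL, STORE (3 ops)
  Iteration 3: CMP, MUL, STORE (3 ops)
  Iteration 4: CMP, MUL, STORE (3 ops)
Total: 4 iterations * 3 ops/iter = 12 operations

12


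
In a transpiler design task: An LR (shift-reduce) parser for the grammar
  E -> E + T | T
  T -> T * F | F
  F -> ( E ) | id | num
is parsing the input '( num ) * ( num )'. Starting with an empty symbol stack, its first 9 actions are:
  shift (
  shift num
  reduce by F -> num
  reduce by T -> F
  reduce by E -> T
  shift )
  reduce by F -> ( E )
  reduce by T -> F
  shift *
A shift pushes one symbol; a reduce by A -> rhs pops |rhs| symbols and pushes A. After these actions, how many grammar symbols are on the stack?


Tracking the symbol stack through each action:
  Action 1: shift '(' : push -> stack = [(] (size 1)
  Action 2: shift 'num' : push -> stack = [(, num] (size 2)
  Action 3: reduce by F -> num : pop 1, push F -> stack = [(, F] (size 2)
  Action 4: reduce by T -> F : pop 1, push T -> stack = [(, T] (size 2)
  Action 5: reduce by E -> T : pop 1, push E -> stack = [(, E] (size 2)
  Action 6: shift ')' : push -> stack = [(, E, )] (size 3)
  Action 7: reduce by F -> ( E ) : pop 3, push F -> stack = [F] (size 1)
  Action 8: reduce by T -> F : pop 1, push T -> stack = [T] (size 1)
  Action 9: shift '*' : push -> stack = [T, *] (size 2)
Final stack size: 2

2


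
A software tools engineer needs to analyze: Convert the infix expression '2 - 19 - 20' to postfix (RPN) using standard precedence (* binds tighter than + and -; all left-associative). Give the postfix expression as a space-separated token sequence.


Applying the shunting-yard algorithm:
  Operand 2 -> output
  Push '-' onto operator stack -> op-stack: [-]
  Operand 19 -> output
  See '-' (prec 1); top '-' (prec 1) >= it -> pop '-' to output
  Push '-' onto operator stack -> op-stack: [-]
  Operand 20 -> output
  End of input: pop '-' to output
Postfix result: 2 19 - 20 -

2 19 - 20 -


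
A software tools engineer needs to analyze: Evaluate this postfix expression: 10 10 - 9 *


Processing tokens left to right:
Push 10, Push 10
Pop 10 and 10, compute 10 - 10 = 0, push 0
Push 9
Pop 0 and 9, compute 0 * 9 = 0, push 0
Stack result: 0

0


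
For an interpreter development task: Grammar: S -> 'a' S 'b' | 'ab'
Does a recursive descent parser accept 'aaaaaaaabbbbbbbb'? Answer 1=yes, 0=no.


Grammar accepts strings of the form a^n b^n (n >= 1)
Word: 'aaaaaaaabbbbbbbb'
Counting: 8 a's and 8 b's
Check: 8 == 8? Yes
Derivation (S -> aSb applied 7 time(s), then S -> ab): S => aSb => aaSbb => aaaSbbb => aaaaSbbbb => aaaaaSbbbbb => aaaaaaSbbbbbb => aaaaaaaSbbbbbbb => aaaaaaaabbbbbbbb
Accepted

1


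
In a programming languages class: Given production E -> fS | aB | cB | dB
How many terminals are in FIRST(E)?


Production: E -> fS | aB | cB | dB
Examining each alternative for leading terminals:
  E -> fS : first terminal = 'f'
  E -> aB : first terminal = 'a'
  E -> cB : first terminal = 'c'
  E -> dB : first terminal = 'd'
FIRST(E) = {a, c, d, f}
Count: 4

4


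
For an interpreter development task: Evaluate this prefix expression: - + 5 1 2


Parsing prefix expression: - + 5 1 2
Step 1: Innermost operation '+ 5 1'
  5 + 1 = 6
Step 2: Outer operation '- [6] 2'
  6 - 2 = 4

4


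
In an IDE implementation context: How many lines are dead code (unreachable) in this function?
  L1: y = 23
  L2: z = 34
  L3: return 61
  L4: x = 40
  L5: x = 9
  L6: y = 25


Analyzing control flow:
  L1: reachable (before return)
  L2: reachable (before return)
  L3: reachable (return statement)
  L4: DEAD (after return at L3)
  L5: DEAD (after return at L3)
  L6: DEAD (after return at L3)
Return at L3, total lines = 6
Dead lines: L4 through L6
Count: 3

3


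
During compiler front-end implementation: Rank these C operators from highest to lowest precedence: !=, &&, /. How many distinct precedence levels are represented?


Looking up precedence for each operator:
  != -> precedence 3
  && -> precedence 2
  / -> precedence 6
Sorted highest to lowest: /, !=, &&
Distinct precedence values: [6, 3, 2]
Number of distinct levels: 3

3


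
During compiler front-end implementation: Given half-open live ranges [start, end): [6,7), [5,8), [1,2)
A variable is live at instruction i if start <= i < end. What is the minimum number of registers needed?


Live ranges:
  Var0: [6, 7)
  Var1: [5, 8)
  Var2: [1, 2)
Sweep-line events (position, delta, active):
  pos=1 start -> active=1
  pos=2 end -> active=0
  pos=5 start -> active=1
  pos=6 start -> active=2
  pos=7 end -> active=1
  pos=8 end -> active=0
Maximum simultaneous active: 2
Minimum registers needed: 2

2


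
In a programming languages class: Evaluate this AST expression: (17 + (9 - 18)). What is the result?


Expression: (17 + (9 - 18))
Evaluating step by step:
  9 - 18 = -9
  17 + -9 = 8
Result: 8

8


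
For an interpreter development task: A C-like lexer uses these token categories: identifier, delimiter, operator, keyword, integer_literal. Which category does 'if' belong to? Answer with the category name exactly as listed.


Token: 'if'
Checking categories:
  identifier: no
  integer_literal: no
  operator: no
  keyword: YES
  delimiter: no
Category: keyword

keyword


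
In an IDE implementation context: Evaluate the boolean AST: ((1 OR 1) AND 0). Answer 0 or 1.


Step 1: Evaluate inner node
  1 OR 1 = 1
Step 2: Evaluate root node
  1 AND 0 = 0

0


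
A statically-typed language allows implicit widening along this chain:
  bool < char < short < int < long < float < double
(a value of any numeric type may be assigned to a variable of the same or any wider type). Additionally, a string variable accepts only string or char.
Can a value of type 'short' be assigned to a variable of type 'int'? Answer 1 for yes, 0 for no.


Target variable type: int
Source value type: short
Numeric ranks: short=2, int=3
Widening allowed iff rank(source) <= rank(target): 2 <= 3? Yes
Result: 1

1


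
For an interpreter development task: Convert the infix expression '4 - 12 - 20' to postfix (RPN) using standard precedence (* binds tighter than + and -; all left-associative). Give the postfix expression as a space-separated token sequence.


Applying the shunting-yard algorithm:
  Operand 4 -> output
  Push '-' onto operator stack -> op-stack: [-]
  Operand 12 -> output
  See '-' (prec 1); top '-' (prec 1) >= it -> pop '-' to output
  Push '-' onto operator stack -> op-stack: [-]
  Operand 20 -> output
  End of input: pop '-' to output
Postfix result: 4 12 - 20 -

4 12 - 20 -


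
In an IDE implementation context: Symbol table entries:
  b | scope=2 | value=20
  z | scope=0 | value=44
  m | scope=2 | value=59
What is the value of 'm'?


Searching symbol table for 'm':
  b | scope=2 | value=20
  z | scope=0 | value=44
  m | scope=2 | value=59 <- MATCH
Found 'm' at scope 2 with value 59

59


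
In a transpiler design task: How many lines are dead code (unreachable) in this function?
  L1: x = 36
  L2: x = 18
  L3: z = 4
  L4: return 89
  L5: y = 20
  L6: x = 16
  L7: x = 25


Analyzing control flow:
  L1: reachable (before return)
  L2: reachable (before return)
  L3: reachable (before return)
  L4: reachable (return statement)
  L5: DEAD (after return at L4)
  L6: DEAD (after return at L4)
  L7: DEAD (after return at L4)
Return at L4, total lines = 7
Dead lines: L5 through L7
Count: 3

3


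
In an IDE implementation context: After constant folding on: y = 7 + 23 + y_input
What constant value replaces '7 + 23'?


Identifying constant sub-expression:
  Original: y = 7 + 23 + y_input
  7 and 23 are both compile-time constants
  Evaluating: 7 + 23 = 30
  After folding: y = 30 + y_input

30


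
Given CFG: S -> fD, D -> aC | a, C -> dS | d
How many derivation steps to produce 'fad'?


Grammar: S -> fD, D -> aC | a, C -> dS | d
Deriving 'fad':
Step 1: S -> fD => fD
Step 2: D -> aC => faC
Step 3: C -> d => fad
Total derivation steps: 3

3


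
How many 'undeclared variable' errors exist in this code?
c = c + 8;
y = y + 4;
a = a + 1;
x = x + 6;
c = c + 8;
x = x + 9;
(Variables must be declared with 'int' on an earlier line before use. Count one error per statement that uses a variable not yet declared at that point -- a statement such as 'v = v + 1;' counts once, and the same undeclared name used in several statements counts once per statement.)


Scanning code line by line:
  Line 1: use 'c' -> ERROR (undeclared)
  Line 2: use 'y' -> ERROR (undeclared)
  Line 3: use 'a' -> ERROR (undeclared)
  Line 4: use 'x' -> ERROR (undeclared)
  Line 5: use 'c' -> ERROR (undeclared)
  Line 6: use 'x' -> ERROR (undeclared)
Total undeclared variable errors: 6

6


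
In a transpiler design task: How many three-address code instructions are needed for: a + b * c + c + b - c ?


Expression: a + b * c + c + b - c
Generating three-address code (respecting * over +/- precedence):
  Instruction 1: t1 = b * c
  Instruction 2: t2 = a + t1
  Instruction 3: t3 = t2 + c
  Instruction 4: t4 = t3 + b
  Instruction 5: t5 = t4 - c
Total instructions: 5

5


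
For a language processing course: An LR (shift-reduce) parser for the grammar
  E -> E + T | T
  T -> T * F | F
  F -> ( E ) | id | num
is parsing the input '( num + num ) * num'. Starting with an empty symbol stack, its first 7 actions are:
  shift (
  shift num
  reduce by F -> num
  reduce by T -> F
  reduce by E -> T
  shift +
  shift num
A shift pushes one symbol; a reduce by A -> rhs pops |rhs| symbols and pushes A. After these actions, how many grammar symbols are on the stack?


Tracking the symbol stack through each action:
  Action 1: shift '(' : push -> stack = [(] (size 1)
  Action 2: shift 'num' : push -> stack = [(, num] (size 2)
  Action 3: reduce by F -> num : pop 1, push F -> stack = [(, F] (size 2)
  Action 4: reduce by T -> F : pop 1, push T -> stack = [(, T] (size 2)
  Action 5: reduce by E -> T : pop 1, push E -> stack = [(, E] (size 2)
  Action 6: shift '+' : push -> stack = [(, E, +] (size 3)
  Action 7: shift 'num' : push -> stack = [(, E, +, num] (size 4)
Final stack size: 4

4


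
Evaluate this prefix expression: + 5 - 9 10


Parsing prefix expression: + 5 - 9 10
Step 1: Innermost operation '- 9 10'
  9 - 10 = -1
Step 2: Outer operation '+ 5 [-1]'
  5 + -1 = 4

4


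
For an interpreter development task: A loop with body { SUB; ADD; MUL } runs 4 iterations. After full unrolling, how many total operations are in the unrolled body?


Loop body operations: SUB, ADD, MUL (3 ops per iteration)
Unrolling 4 iterations:
  Iteration 1: SUB, ADD, MUL (3 ops)
  Iteration 2: SUB, ADD, MUL (3 ops)
  Iteration 3: SUB, ADD, MUL (3 ops)
  Iteration 4: SUB, ADD, MUL (3 ops)
Total: 4 iterations * 3 ops/iter = 12 operations

12


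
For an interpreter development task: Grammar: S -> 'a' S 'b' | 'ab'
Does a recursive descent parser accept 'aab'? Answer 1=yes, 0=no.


Grammar accepts strings of the form a^n b^n (n >= 1)
Word: 'aab'
Counting: 2 a's and 1 b's
Check: 2 == 1? No
Mismatch: a-count != b-count
Rejected

0


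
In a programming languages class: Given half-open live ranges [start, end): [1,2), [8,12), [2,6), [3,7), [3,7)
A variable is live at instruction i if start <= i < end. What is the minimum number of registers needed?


Live ranges:
  Var0: [1, 2)
  Var1: [8, 12)
  Var2: [2, 6)
  Var3: [3, 7)
  Var4: [3, 7)
Sweep-line events (position, delta, active):
  pos=1 start -> active=1
  pos=2 end -> active=0
  pos=2 start -> active=1
  pos=3 start -> active=2
  pos=3 start -> active=3
  pos=6 end -> active=2
  pos=7 end -> active=1
  pos=7 end -> active=0
  pos=8 start -> active=1
  pos=12 end -> active=0
Maximum simultaneous active: 3
Minimum registers needed: 3

3


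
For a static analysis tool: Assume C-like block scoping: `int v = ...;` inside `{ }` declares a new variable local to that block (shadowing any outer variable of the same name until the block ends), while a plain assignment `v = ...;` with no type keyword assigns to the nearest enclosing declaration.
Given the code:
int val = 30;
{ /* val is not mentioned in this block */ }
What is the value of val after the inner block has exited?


Analyzing scoping rules:
Outer scope: declares val = 30
Inner block: val is neither redeclared nor assigned -> unchanged
After the block -> 30
Result: 30

30


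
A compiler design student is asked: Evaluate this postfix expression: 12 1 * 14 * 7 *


Processing tokens left to right:
Push 12, Push 1
Pop 12 and 1, compute 12 * 1 = 12, push 12
Push 14
Pop 12 and 14, compute 12 * 14 = 168, push 168
Push 7
Pop 168 and 7, compute 168 * 7 = 1176, push 1176
Stack result: 1176

1176


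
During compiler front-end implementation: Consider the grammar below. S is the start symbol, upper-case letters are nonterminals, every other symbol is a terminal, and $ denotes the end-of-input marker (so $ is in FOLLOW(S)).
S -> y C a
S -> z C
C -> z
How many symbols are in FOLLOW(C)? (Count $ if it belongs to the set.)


S is the start symbol and does not occur in any rule body, so FOLLOW(S) = {$}.
Examining every occurrence of C in a rule body:
  S -> y C a : C is followed by terminal 'a' -> add 'a'
  S -> z C : C is at the right end -> add FOLLOW(S) = {$}
  C -> z : C does not occur in the body -> contributes nothing
FOLLOW(C) = {a, $}
Count: 2

2


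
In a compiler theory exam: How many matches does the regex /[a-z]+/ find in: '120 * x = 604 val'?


Pattern: /[a-z]+/ (identifiers)
Input: '120 * x = 604 val'
Scanning for matches:
  Match 1: 'x'
  Match 2: 'val'
Total matches: 2

2


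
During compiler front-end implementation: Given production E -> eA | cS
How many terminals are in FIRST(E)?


Production: E -> eA | cS
Examining each alternative for leading terminals:
  E -> eA : first terminal = 'e'
  E -> cS : first terminal = 'c'
FIRST(E) = {c, e}
Count: 2

2


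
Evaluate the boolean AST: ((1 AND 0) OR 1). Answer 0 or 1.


Step 1: Evaluate inner node
  1 AND 0 = 0
Step 2: Evaluate root node
  0 OR 1 = 1

1


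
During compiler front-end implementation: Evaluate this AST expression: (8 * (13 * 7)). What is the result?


Expression: (8 * (13 * 7))
Evaluating step by step:
  13 * 7 = 91
  8 * 91 = 728
Result: 728

728


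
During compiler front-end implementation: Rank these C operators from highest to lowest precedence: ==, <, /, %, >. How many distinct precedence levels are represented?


Looking up precedence for each operator:
  == -> precedence 3
  < -> precedence 4
  / -> precedence 6
  % -> precedence 6
  > -> precedence 4
Sorted highest to lowest: /, %, <, >, ==
Distinct precedence values: [6, 4, 3]
Number of distinct levels: 3

3


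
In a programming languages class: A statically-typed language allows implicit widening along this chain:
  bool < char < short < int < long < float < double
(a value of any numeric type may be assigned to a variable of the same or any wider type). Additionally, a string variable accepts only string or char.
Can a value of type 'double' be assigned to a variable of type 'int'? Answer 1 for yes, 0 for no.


Target variable type: int
Source value type: double
Numeric ranks: double=6, int=3
Widening allowed iff rank(source) <= rank(target): 6 <= 3? No
Result: 0

0


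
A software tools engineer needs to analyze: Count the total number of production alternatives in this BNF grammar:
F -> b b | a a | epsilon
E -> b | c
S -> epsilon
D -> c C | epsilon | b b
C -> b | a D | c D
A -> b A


Counting alternatives per rule:
  F: 3 alternative(s)
  E: 2 alternative(s)
  S: 1 alternative(s)
  D: 3 alternative(s)
  C: 3 alternative(s)
  A: 1 alternative(s)
Sum: 3 + 2 + 1 + 3 + 3 + 1 = 13

13


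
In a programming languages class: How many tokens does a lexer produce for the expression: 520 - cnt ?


Scanning '520 - cnt'
Token 1: '520' -> integer_literal
Token 2: '-' -> operator
Token 3: 'cnt' -> identifier
Total tokens: 3

3


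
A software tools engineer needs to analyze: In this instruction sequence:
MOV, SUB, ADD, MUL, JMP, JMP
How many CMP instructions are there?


Scanning instruction sequence for CMP:
  Position 1: MOV
  Position 2: SUB
  Position 3: ADD
  Position 4: MUL
  Position 5: JMP
  Position 6: JMP
Matches at positions: []
Total CMP count: 0

0


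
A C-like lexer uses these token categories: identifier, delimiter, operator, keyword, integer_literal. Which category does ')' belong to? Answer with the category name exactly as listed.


Token: ')'
Checking categories:
  identifier: no
  integer_literal: no
  operator: no
  keyword: no
  delimiter: YES
Category: delimiter

delimiter


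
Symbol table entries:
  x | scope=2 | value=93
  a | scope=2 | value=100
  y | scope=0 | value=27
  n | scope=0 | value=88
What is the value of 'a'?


Searching symbol table for 'a':
  x | scope=2 | value=93
  a | scope=2 | value=100 <- MATCH
  y | scope=0 | value=27
  n | scope=0 | value=88
Found 'a' at scope 2 with value 100

100


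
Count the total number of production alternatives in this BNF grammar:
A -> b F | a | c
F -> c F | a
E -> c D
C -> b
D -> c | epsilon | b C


Counting alternatives per rule:
  A: 3 alternative(s)
  F: 2 alternative(s)
  E: 1 alternative(s)
  C: 1 alternative(s)
  D: 3 alternative(s)
Sum: 3 + 2 + 1 + 1 + 3 = 10

10


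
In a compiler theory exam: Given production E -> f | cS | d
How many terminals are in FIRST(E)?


Production: E -> f | cS | d
Examining each alternative for leading terminals:
  E -> f : first terminal = 'f'
  E -> cS : first terminal = 'c'
  E -> d : first terminal = 'd'
FIRST(E) = {c, d, f}
Count: 3

3


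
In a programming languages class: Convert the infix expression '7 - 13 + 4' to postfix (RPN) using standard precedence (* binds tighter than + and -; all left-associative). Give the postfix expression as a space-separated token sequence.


Applying the shunting-yard algorithm:
  Operand 7 -> output
  Push '-' onto operator stack -> op-stack: [-]
  Operand 13 -> output
  See '+' (prec 1); top '-' (prec 1) >= it -> pop '-' to output
  Push '+' onto operator stack -> op-stack: [+]
  Operand 4 -> output
  End of input: pop '+' to output
Postfix result: 7 13 - 4 +

7 13 - 4 +


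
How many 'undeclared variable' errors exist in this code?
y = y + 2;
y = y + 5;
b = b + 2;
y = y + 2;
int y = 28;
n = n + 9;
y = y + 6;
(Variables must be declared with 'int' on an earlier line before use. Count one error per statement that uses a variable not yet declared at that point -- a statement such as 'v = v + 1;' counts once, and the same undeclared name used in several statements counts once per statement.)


Scanning code line by line:
  Line 1: use 'y' -> ERROR (undeclared)
  Line 2: use 'y' -> ERROR (undeclared)
  Line 3: use 'b' -> ERROR (undeclared)
  Line 4: use 'y' -> ERROR (undeclared)
  Line 5: declare 'y' -> declared = ['y']
  Line 6: use 'n' -> ERROR (undeclared)
  Line 7: use 'y' -> OK (declared)
Total undeclared variable errors: 5

5


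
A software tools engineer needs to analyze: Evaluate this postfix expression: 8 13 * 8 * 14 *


Processing tokens left to right:
Push 8, Push 13
Pop 8 and 13, compute 8 * 13 = 104, push 104
Push 8
Pop 104 and 8, compute 104 * 8 = 832, push 832
Push 14
Pop 832 and 14, compute 832 * 14 = 11648, push 11648
Stack result: 11648

11648


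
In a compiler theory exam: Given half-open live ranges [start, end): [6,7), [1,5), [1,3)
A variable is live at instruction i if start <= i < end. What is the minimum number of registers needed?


Live ranges:
  Var0: [6, 7)
  Var1: [1, 5)
  Var2: [1, 3)
Sweep-line events (position, delta, active):
  pos=1 start -> active=1
  pos=1 start -> active=2
  pos=3 end -> active=1
  pos=5 end -> active=0
  pos=6 start -> active=1
  pos=7 end -> active=0
Maximum simultaneous active: 2
Minimum registers needed: 2

2


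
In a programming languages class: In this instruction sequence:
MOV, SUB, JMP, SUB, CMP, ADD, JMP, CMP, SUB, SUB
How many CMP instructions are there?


Scanning instruction sequence for CMP:
  Position 1: MOV
  Position 2: SUB
  Position 3: JMP
  Position 4: SUB
  Position 5: CMP <- MATCH
  Position 6: ADD
  Position 7: JMP
  Position 8: CMP <- MATCH
  Position 9: SUB
  Position 10: SUB
Matches at positions: [5, 8]
Total CMP count: 2

2


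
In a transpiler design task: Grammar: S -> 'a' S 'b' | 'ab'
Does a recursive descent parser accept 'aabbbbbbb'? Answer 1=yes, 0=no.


Grammar accepts strings of the form a^n b^n (n >= 1)
Word: 'aabbbbbbb'
Counting: 2 a's and 7 b's
Check: 2 == 7? No
Mismatch: a-count != b-count
Rejected

0


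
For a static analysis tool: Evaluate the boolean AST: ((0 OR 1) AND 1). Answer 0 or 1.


Step 1: Evaluate inner node
  0 OR 1 = 1
Step 2: Evaluate root node
  1 AND 1 = 1

1


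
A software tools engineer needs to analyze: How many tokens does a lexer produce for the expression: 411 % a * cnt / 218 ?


Scanning '411 % a * cnt / 218'
Token 1: '411' -> integer_literal
Token 2: '%' -> operator
Token 3: 'a' -> identifier
Token 4: '*' -> operator
Token 5: 'cnt' -> identifier
Token 6: '/' -> operator
Token 7: '218' -> integer_literal
Total tokens: 7

7


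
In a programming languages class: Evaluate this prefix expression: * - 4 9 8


Parsing prefix expression: * - 4 9 8
Step 1: Innermost operation '- 4 9'
  4 - 9 = -5
Step 2: Outer operation '* [-5] 8'
  -5 * 8 = -40

-40


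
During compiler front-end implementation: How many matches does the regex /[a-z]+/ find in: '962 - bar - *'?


Pattern: /[a-z]+/ (identifiers)
Input: '962 - bar - *'
Scanning for matches:
  Match 1: 'bar'
Total matches: 1

1


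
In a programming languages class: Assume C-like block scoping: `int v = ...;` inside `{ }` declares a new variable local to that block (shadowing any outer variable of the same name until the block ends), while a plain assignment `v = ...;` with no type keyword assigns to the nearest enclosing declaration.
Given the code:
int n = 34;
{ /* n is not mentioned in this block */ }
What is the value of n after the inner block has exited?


Analyzing scoping rules:
Outer scope: declares n = 34
Inner block: n is neither redeclared nor assigned -> unchanged
After the block -> 34
Result: 34

34


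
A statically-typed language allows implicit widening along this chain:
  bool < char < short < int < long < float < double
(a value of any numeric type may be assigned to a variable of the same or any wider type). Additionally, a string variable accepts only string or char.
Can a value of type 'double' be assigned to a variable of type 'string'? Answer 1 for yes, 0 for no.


Target variable type: string
Source value type: double
Rule: string accepts only {string, char}
  source 'double' in {string, char}? No
Result: 0

0


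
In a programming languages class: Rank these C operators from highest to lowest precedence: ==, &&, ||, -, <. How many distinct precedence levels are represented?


Looking up precedence for each operator:
  == -> precedence 3
  && -> precedence 2
  || -> precedence 1
  - -> precedence 5
  < -> precedence 4
Sorted highest to lowest: -, <, ==, &&, ||
Distinct precedence values: [5, 4, 3, 2, 1]
Number of distinct levels: 5

5


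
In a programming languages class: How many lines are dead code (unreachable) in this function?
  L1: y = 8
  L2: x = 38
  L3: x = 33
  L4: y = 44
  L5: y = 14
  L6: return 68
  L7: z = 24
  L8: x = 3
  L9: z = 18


Analyzing control flow:
  L1: reachable (before return)
  L2: reachable (before return)
  L3: reachable (before return)
  L4: reachable (before return)
  L5: reachable (before return)
  L6: reachable (return statement)
  L7: DEAD (after return at L6)
  L8: DEAD (after return at L6)
  L9: DEAD (after return at L6)
Return at L6, total lines = 9
Dead lines: L7 through L9
Count: 3

3


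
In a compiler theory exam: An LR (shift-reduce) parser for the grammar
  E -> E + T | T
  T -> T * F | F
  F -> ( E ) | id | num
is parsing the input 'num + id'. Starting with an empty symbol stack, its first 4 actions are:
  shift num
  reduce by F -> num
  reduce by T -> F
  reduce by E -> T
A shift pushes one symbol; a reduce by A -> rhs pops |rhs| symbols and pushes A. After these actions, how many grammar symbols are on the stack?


Tracking the symbol stack through each action:
  Action 1: shift 'num' : push -> stack = [num] (size 1)
  Action 2: reduce by F -> num : pop 1, push F -> stack = [F] (size 1)
  Action 3: reduce by T -> F : pop 1, push T -> stack = [T] (size 1)
  Action 4: reduce by E -> T : pop 1, push E -> stack = [E] (size 1)
Final stack size: 1

1


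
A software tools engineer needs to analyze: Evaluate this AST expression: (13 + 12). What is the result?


Expression: (13 + 12)
Evaluating step by step:
  13 + 12 = 25
Result: 25

25


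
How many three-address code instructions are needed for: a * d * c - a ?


Expression: a * d * c - a
Generating three-address code (respecting * over +/- precedence):
  Instruction 1: t1 = a * d
  Instruction 2: t2 = t1 * c
  Instruction 3: t3 = t2 - a
Total instructions: 3

3


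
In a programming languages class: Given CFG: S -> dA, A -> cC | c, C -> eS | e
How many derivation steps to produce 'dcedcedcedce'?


Grammar: S -> dA, A -> cC | c, C -> eS | e
Deriving 'dcedcedcedce':
Step 1: S -> dA => dA
Step 2: A -> cC => dcC
Step 3: C -> eS => dceS
Step 4: S -> dA => dcedA
Step 5: A -> cC => dcedcC
Step 6: C -> eS => dcedceS
Step 7: S -> dA => dcedcedA
Step 8: A -> cC => dcedcedcC
Step 9: C -> eS => dcedcedceS
Step 10: S -> dA => dcedcedcedA
Step 11: A -> cC => dcedcedcedcC
Step 12: C -> e => dcedcedcedce
Total derivation steps: 12

12


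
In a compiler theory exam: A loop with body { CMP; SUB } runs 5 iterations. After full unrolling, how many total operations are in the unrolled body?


Loop body operations: CMP, SUB (2 ops per iteration)
Unrolling 5 iterations:
  Iteration 1: CMP, SUB (2 ops)
  Iteration 2: CMP, SUB (2 ops)
  Iteration 3: CMP, SUB (2 ops)
  Iteration 4: CMP, SUB (2 ops)
  Iteration 5: CMP, SUB (2 ops)
Total: 5 iterations * 2 ops/iter = 10 operations

10


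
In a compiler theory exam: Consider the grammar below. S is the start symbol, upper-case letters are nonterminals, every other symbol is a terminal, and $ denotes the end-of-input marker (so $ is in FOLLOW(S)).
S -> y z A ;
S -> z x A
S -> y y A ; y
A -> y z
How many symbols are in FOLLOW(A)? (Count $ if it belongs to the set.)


S is the start symbol and does not occur in any rule body, so FOLLOW(S) = {$}.
Examining every occurrence of A in a rule body:
  S -> y z A ; : A is followed by terminal ';' -> add ';'
  S -> z x A : A is at the right end -> add FOLLOW(S) = {$}
  S -> y y A ; y : A is followed by terminal ';' -> add ';' (already in the set)
  A -> y z : A does not occur in the body -> contributes nothing
FOLLOW(A) = {;, $}
Count: 2

2


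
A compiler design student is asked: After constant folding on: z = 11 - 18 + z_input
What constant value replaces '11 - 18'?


Identifying constant sub-expression:
  Original: z = 11 - 18 + z_input
  11 and 18 are both compile-time constants
  Evaluating: 11 - 18 = -7
  After folding: z = -7 + z_input

-7


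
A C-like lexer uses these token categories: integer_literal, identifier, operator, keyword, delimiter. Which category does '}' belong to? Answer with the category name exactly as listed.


Token: '}'
Checking categories:
  identifier: no
  integer_literal: no
  operator: no
  keyword: no
  delimiter: YES
Category: delimiter

delimiter


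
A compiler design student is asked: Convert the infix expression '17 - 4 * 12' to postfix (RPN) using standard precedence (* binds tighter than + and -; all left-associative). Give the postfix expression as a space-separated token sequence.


Applying the shunting-yard algorithm:
  Operand 17 -> output
  Push '-' onto operator stack -> op-stack: [-]
  Operand 4 -> output
  Push '*' onto operator stack -> op-stack: [-, *]
  Operand 12 -> output
  End of input: pop '*' to output
  End of input: pop '-' to output
Postfix result: 17 4 12 * -

17 4 12 * -


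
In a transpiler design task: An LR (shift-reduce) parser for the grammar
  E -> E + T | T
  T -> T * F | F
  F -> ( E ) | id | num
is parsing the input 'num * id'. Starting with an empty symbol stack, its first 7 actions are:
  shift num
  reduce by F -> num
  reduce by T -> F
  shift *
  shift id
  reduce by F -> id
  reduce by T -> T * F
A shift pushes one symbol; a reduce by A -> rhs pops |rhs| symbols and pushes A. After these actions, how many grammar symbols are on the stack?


Tracking the symbol stack through each action:
  Action 1: shift 'num' : push -> stack = [num] (size 1)
  Action 2: reduce by F -> num : pop 1, push F -> stack = [F] (size 1)
  Action 3: reduce by T -> F : pop 1, push T -> stack = [T] (size 1)
  Action 4: shift '*' : push -> stack = [T, *] (size 2)
  Action 5: shift 'id' : push -> stack = [T, *, id] (size 3)
  Action 6: reduce by F -> id : pop 1, push F -> stack = [T, *, F] (size 3)
  Action 7: reduce by T -> T * F : pop 3, push T -> stack = [T] (size 1)
Final stack size: 1

1


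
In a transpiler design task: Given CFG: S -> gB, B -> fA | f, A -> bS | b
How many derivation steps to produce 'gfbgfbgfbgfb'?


Grammar: S -> gB, B -> fA | f, A -> bS | b
Deriving 'gfbgfbgfbgfb':
Step 1: S -> gB => gB
Step 2: B -> fA => gfA
Step 3: A -> bS => gfbS
Step 4: S -> gB => gfbgB
Step 5: B -> fA => gfbgfA
Step 6: A -> bS => gfbgfbS
Step 7: S -> gB => gfbgfbgB
Step 8: B -> fA => gfbgfbgfA
Step 9: A -> bS => gfbgfbgfbS
Step 10: S -> gB => gfbgfbgfbgB
Step 11: B -> fA => gfbgfbgfbgfA
Step 12: A -> b => gfbgfbgfbgfb
Total derivation steps: 12

12


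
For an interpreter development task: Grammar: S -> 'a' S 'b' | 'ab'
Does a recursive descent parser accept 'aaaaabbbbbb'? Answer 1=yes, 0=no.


Grammar accepts strings of the form a^n b^n (n >= 1)
Word: 'aaaaabbbbbb'
Counting: 5 a's and 6 b's
Check: 5 == 6? No
Mismatch: a-count != b-count
Rejected

0
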